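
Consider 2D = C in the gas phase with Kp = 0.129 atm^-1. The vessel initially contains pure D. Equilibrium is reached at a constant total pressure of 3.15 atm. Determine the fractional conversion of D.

X = 0.383

Basis: 1 mol D initially; let X = conversion of D. Extent ξ = 0.5X.
Moles: n_D = 1 − X; n_C = 0.5X.
n_T = Σnᵢ = 1 − 0.5X.
Mole fractions y_i = n_i/n_T; Kp = p_C / (p_D^2) with p_i = y_i·P.
Equating to 0.129 atm^-1 and solving on 0 < X < 1: X = 0.383.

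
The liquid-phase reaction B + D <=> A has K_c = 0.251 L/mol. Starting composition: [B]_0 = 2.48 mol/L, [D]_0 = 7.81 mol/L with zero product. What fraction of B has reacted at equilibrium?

X = 0.612

Let X = conversion of B; extent ξ = 2.48·X mol/L.
Concentrations: [B] = 2.48 − 2.48X; [D] = 7.81 − 2.48X; [A] = 2.48X.
K_c = [A] / ([B] [D]).
This equals 0.251 at X = 0.612 (the root in 0 < X < 1).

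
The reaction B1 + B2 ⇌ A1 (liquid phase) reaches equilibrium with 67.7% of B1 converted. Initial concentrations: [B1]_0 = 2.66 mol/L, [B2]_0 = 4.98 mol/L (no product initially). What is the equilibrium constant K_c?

K_c = 0.659 L/mol

Let X = conversion of B1.
Concentrations: [B1] = 2.66 − 2.66X; [B2] = 4.98 − 2.66X; [A1] = 2.66X.
At X = 0.677: [B1] = 0.859, [B2] = 3.18, [A1] = 1.8.
K_c = [A1] / ([B1] [B2]) = 0.659 L/mol.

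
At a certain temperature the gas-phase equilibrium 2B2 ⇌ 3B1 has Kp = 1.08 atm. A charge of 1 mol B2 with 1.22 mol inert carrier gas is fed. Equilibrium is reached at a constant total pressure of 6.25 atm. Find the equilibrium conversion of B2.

X = 0.367

Take 1 mol B2 as basis and let X be its fractional conversion, so ξ = 0.5X.
Mole table: n_B2 = 1 − X; n_B1 = 1.5X; n_I = 1.22 (inert).
Total moles n_T = 2.22 + 0.5X.
Mole fractions y_i = n_i/n_T; Kp = p_B1^3 / (p_B2^2) with p_i = y_i·P.
Setting this equal to 1.08 atm and taking the physical root (0 < X < 1) gives X = 0.367.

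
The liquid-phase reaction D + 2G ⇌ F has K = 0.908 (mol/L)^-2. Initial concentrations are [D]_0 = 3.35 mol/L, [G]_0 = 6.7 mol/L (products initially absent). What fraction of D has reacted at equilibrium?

Let X = conversion of D; extent ξ = 3.35·X mol/L.
Concentrations: [D] = 3.35 − 3.35X; [G] = 6.7 − 6.7X; [F] = 3.35X.
K = [F] / ([D] [G]^2).
Setting equal to 0.908 and solving for X on (0,1) gives X = 0.737.

X = 0.737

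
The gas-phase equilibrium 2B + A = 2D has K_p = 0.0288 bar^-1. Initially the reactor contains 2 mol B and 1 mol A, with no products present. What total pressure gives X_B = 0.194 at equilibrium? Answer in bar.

P = 7 bar

Basis: 2 mol B initially; let X = conversion of B. Extent ξ = X.
Species balance: n_B = 2 − 2X; n_A = 1 − X; n_D = 2X.
Total moles n_T = 3 − X.
K_p = p_D^2 / (p_B^2 p_A) with p_i = (n_i/n_T)·P.
At X = 0.194: the mole-fraction product g(X) = Π y_i^ν_i = 0.2017. Since K_p = g(X)·P^{-1}, P = (g/K_p)^(1/1) = (0.2017/0.0288)^(1/1) = 7 bar.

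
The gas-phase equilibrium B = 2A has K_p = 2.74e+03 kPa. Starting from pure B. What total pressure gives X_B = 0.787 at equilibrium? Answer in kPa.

P = 421 kPa

Take 1 mol B as basis and let X be its fractional conversion, so ξ = X.
Mole table: n_B = 1 − X; n_A = 2X.
Total moles n_T = 1 + X.
K_p = p_A^2 / (p_B) with p_i = (n_i/n_T)·P.
At X = 0.787: the mole-fraction product g(X) = Π y_i^ν_i = 6.509. Since K_p = g(X)·P^{1}, P = (K_p/g)^(1/1) = (2.74e+03/6.509)^(1/1) = 421 kPa.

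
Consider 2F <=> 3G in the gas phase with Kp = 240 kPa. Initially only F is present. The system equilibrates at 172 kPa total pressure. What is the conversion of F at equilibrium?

Take 1 mol F as basis and let X be its fractional conversion, so ξ = 0.5X.
Species balance: n_F = 1 − X; n_G = 1.5X.
Total moles n_T = 1 + 0.5X.
With p_i = (n_i/n_T)P, Kp = p_G^3 / (p_F^2).
This yields a degree-3 equation in X; solving on (0,1), X = 0.503.

X = 0.503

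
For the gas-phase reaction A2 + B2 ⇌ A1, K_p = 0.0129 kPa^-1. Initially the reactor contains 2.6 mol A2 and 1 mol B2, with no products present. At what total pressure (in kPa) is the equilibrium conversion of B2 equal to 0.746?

Let X = conversion of B2 (basis 1 mol B2); extent of reaction ξ = X.
Moles: n_A2 = 2.6 − X; n_B2 = 1 − X; n_A1 = X.
n_T = Σnᵢ = 3.6 − X.
K_p = p_A1 / (p_A2 p_B2) with p_i = (n_i/n_T)·P.
At X = 0.746: the mole-fraction product g(X) = Π y_i^ν_i = 4.521. Since K_p = g(X)·P^{-1}, P = (g/K_p)^(1/1) = (4.521/0.0129)^(1/1) = 350 kPa.

P = 350 kPa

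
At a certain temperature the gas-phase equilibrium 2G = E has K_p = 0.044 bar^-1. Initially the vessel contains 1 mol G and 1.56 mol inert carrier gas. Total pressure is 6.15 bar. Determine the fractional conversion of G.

X = 0.155

Let X = conversion of G (basis 1 mol G); extent of reaction ξ = 0.5X.
Mole table: n_G = 1 − X; n_E = 0.5X; n_I = 1.56 (inert).
Summing: n_T = 2.56 − 0.5X.
y_i = n_i/n_T, p_i = y_i·P. K_p = p_E / (p_G^2).
Equating to 0.044 bar^-1 and solving on 0 < X < 1: X = 0.155.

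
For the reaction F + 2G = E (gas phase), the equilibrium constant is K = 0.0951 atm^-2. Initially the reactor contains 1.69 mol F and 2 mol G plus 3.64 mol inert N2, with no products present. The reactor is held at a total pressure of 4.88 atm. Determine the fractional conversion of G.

X = 0.186

Let X = conversion of G (basis 2 mol G); extent of reaction ξ = X.
Mole table: n_F = 1.69 − X; n_G = 2 − 2X; n_E = X; n_I = 3.64 (inert).
Total moles n_T = 7.33 − 2X.
Mole fractions y_i = n_i/n_T; K = p_E / (p_F p_G^2) with p_i = y_i·P.
Equating to 0.0951 atm^-2 and solving on 0 < X < 1: X = 0.186.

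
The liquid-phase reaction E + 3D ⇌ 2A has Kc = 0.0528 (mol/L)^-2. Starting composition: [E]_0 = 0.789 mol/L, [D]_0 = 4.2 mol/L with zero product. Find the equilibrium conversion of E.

Let X = conversion of E; extent ξ = 0.789·X mol/L.
Concentrations: [E] = 0.789 − 0.789X; [D] = 4.2 − 2.37X; [A] = 1.58X.
Kc = [A]^2 / ([E] [D]^3).
Equating to 0.0528 (mol/L)^-2: the physical root is X = 0.490.

X = 0.490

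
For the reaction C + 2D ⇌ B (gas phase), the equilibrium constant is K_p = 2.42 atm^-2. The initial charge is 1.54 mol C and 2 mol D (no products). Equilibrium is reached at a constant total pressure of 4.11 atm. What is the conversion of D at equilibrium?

X = 0.841

Take 2 mol D as basis and let X be its fractional conversion, so ξ = X.
Mole table: n_C = 1.54 − X; n_D = 2 − 2X; n_B = X.
n_T = Σnᵢ = 3.54 − 2X.
Mole fractions y_i = n_i/n_T; K_p = p_B / (p_C p_D^2) with p_i = y_i·P.
This yields a degree-3 equation in X; solving on (0,1), X = 0.841.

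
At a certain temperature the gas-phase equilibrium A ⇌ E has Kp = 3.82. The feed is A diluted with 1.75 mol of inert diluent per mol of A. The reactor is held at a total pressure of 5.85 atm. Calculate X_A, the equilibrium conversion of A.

Let X = conversion of A (basis 1 mol A); extent of reaction ξ = X.
At extent ξ: n_A = 1 − X; n_E = X; n_I = 1.75 (inert).
n_T stays at 2.75 (no change in mole number).
Mole fractions y_i = n_i/n_T; Kp = p_E / (p_A) with p_i = y_i·P.
This yields a degree-1 equation in X; solving on (0,1), X = 0.793.

X = 0.793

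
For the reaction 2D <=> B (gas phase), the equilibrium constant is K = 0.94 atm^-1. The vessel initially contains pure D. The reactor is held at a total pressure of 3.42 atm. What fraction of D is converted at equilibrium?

Basis: 1 mol D initially; let X = conversion of D. Extent ξ = 0.5X.
At extent ξ: n_D = 1 − X; n_B = 0.5X.
Summing: n_T = 1 − 0.5X.
With p_i = (n_i/n_T)P, K = p_B / (p_D^2).
Equating to 0.94 atm^-1 and solving on 0 < X < 1: X = 0.731.

X = 0.731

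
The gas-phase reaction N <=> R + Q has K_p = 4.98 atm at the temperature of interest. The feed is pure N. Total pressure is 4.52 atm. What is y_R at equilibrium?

y_R = 0.420

Basis: 1 mol N initially; let X = conversion of N. Extent ξ = X.
Mole table: n_N = 1 − X; n_R = X; n_Q = X.
Total moles n_T = 1 + X.
With p_i = (n_i/n_T)P, K_p = p_R p_Q / (p_N).
This yields a degree-2 equation in X; solving on (0,1), X = 0.724.
Then n_R = 0.724, n_T = 1.72, so y_R = 0.420.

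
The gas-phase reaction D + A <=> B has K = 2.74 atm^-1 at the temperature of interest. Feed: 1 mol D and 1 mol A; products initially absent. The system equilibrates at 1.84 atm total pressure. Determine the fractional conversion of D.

Let X = conversion of D (basis 1 mol D); extent of reaction ξ = X.
At extent ξ: n_D = 1 − X; n_A = 1 − X; n_B = X.
Summing: n_T = 2 − X.
y_i = n_i/n_T, p_i = y_i·P. K = p_B / (p_D p_A).
This yields a degree-2 equation in X; solving on (0,1), X = 0.593.

X = 0.593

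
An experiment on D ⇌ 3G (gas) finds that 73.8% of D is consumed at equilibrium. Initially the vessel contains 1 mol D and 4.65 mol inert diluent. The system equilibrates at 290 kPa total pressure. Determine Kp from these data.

Kp = 6.86e+04 kPa^2

Basis: 1 mol D initially; let X = conversion of D. Extent ξ = X.
Species balance: n_D = 1 − X; n_G = 3X; n_I = 4.65 (inert).
Total moles n_T = 5.65 + 2X.
At X = 0.738: n_D = 0.262, n_G = 2.21, n_T = 7.13.
p_i = (n_i/n_T)·P. Kp = p_G^3 / (p_D) = 6.86e+04 kPa^2.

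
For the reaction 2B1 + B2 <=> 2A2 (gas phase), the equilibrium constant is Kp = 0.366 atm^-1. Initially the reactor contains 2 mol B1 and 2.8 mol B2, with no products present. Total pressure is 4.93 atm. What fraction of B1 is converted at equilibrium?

X = 0.496

Basis: 2 mol B1 initially; let X = conversion of B1. Extent ξ = X.
Species balance: n_B1 = 2 − 2X; n_B2 = 2.8 − X; n_A2 = 2X.
Total moles n_T = 4.8 − X.
With p_i = (n_i/n_T)P, Kp = p_A2^2 / (p_B1^2 p_B2).
Setting this equal to 0.366 atm^-1 and taking the physical root (0 < X < 1) gives X = 0.496.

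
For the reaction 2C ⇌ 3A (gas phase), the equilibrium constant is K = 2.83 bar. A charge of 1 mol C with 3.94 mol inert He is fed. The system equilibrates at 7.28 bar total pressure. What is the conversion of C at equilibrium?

Take 1 mol C as basis and let X be its fractional conversion, so ξ = 0.5X.
Species balance: n_C = 1 − X; n_A = 1.5X; n_I = 3.94 (inert).
n_T = Σnᵢ = 4.94 + 0.5X.
With p_i = (n_i/n_T)P, K = p_A^3 / (p_C^2).
Equating to 2.83 bar and solving on 0 < X < 1: X = 0.518.

X = 0.518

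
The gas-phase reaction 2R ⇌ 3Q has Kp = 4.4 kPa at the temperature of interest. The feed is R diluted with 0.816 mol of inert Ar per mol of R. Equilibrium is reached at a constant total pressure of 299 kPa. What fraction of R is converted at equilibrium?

X = 0.178

Basis: 1 mol R initially; let X = conversion of R. Extent ξ = 0.5X.
Species balance: n_R = 1 − X; n_Q = 1.5X; n_I = 0.816 (inert).
n_T = Σnᵢ = 1.82 + 0.5X.
With p_i = (n_i/n_T)P, Kp = p_Q^3 / (p_R^2).
Equating to 4.4 kPa and solving on 0 < X < 1: X = 0.178.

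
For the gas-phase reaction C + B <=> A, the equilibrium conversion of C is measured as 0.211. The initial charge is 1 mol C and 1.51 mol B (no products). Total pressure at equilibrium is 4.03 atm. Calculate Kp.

Kp = 0.117 atm^-1

Let X = conversion of C (basis 1 mol C); extent of reaction ξ = X.
At extent ξ: n_C = 1 − X; n_B = 1.51 − X; n_A = X.
Summing: n_T = 2.51 − X.
At X = 0.211: n_C = 0.789, n_B = 1.3, n_A = 0.211, n_T = 2.3.
p_i = (n_i/n_T)·P. Kp = p_A / (p_C p_B) = 0.117 atm^-1.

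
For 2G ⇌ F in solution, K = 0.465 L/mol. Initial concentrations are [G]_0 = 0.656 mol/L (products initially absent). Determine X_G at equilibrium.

Let X = conversion of G; extent ξ = 0.656X/2 mol/L.
Concentrations: [G] = 0.656 − 0.656X; [F] = 0.328X.
K = [F] / ([G]^2).
Equating to 0.465 L/mol: the physical root is X = 0.299.

X = 0.299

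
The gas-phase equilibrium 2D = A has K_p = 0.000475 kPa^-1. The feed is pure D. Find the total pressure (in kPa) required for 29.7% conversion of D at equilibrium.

P = 539 kPa

Let X = conversion of D (basis 1 mol D); extent of reaction ξ = 0.5X.
At extent ξ: n_D = 1 − X; n_A = 0.5X.
Summing: n_T = 1 − 0.5X.
K_p = p_A / (p_D^2) with p_i = (n_i/n_T)·P.
At X = 0.297: the mole-fraction product g(X) = Π y_i^ν_i = 0.2559. Since K_p = g(X)·P^{-1}, P = (g/K_p)^(1/1) = (0.2559/0.000475)^(1/1) = 539 kPa.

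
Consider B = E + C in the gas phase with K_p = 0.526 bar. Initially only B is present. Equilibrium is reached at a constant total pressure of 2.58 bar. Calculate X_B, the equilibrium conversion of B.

X = 0.412

Let X = conversion of B (basis 1 mol B); extent of reaction ξ = X.
Species balance: n_B = 1 − X; n_E = X; n_C = X.
n_T = Σnᵢ = 1 + X.
y_i = n_i/n_T, p_i = y_i·P. K_p = p_E p_C / (p_B).
Equating to 0.526 bar and solving on 0 < X < 1: X = 0.412.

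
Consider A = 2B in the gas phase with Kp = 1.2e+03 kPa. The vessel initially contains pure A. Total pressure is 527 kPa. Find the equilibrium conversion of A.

Let X = conversion of A (basis 1 mol A); extent of reaction ξ = X.
Moles: n_A = 1 − X; n_B = 2X.
Total moles n_T = 1 + X.
With p_i = (n_i/n_T)P, Kp = p_B^2 / (p_A).
Substituting and setting equal to 1.2e+03 kPa gives a polynomial in X; the root in (0,1) is X = 0.602.

X = 0.602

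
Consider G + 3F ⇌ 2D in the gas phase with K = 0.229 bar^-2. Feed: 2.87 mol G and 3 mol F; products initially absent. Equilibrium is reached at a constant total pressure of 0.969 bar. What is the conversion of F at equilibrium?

Basis: 3 mol F initially; let X = conversion of F. Extent ξ = X.
Moles: n_G = 2.87 − X; n_F = 3 − 3X; n_D = 2X.
Summing: n_T = 5.87 − 2X.
With p_i = (n_i/n_T)P, K = p_D^2 / (p_G p_F^3).
Equating to 0.229 bar^-2 and solving on 0 < X < 1: X = 0.240.

X = 0.240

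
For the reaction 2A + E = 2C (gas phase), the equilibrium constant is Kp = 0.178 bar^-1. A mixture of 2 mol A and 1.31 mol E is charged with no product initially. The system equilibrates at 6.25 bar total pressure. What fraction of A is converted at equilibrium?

Basis: 2 mol A initially; let X = conversion of A. Extent ξ = X.
Species balance: n_A = 2 − 2X; n_E = 1.31 − X; n_C = 2X.
Total moles n_T = 3.31 − X.
Mole fractions y_i = n_i/n_T; Kp = p_C^2 / (p_A^2 p_E) with p_i = y_i·P.
This yields a degree-3 equation in X; solving on (0,1), X = 0.373.

X = 0.373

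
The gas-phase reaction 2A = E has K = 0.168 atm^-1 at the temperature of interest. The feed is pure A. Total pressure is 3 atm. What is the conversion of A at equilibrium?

Let X = conversion of A (basis 1 mol A); extent of reaction ξ = 0.5X.
Moles: n_A = 1 − X; n_E = 0.5X.
n_T = Σnᵢ = 1 − 0.5X.
Mole fractions y_i = n_i/n_T; K = p_E / (p_A^2) with p_i = y_i·P.
This yields a degree-2 equation in X; solving on (0,1), X = 0.424.

X = 0.424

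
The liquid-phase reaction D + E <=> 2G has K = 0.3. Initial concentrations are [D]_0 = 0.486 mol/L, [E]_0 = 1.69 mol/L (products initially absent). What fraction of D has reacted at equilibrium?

Let X = conversion of D; extent ξ = 0.486·X mol/L.
Concentrations: [D] = 0.486 − 0.486X; [E] = 1.69 − 0.486X; [G] = 0.972X.
K = [G]^2 / ([D] [E]).
Equating to 0.3: the physical root is X = 0.380.

X = 0.380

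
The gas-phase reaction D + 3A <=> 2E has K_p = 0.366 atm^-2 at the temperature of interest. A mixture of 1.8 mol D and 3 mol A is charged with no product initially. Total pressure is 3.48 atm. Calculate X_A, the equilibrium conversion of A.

Take 3 mol A as basis and let X be its fractional conversion, so ξ = X.
Moles: n_D = 1.8 − X; n_A = 3 − 3X; n_E = 2X.
Total moles n_T = 4.8 − 2X.
Mole fractions y_i = n_i/n_T; K_p = p_E^2 / (p_D p_A^3) with p_i = y_i·P.
This yields a degree-4 equation in X; solving on (0,1), X = 0.530.

X = 0.530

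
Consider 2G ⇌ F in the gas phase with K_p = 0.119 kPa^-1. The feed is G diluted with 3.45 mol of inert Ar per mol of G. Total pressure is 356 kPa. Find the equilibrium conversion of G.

Take 1 mol G as basis and let X be its fractional conversion, so ξ = 0.5X.
Species balance: n_G = 1 − X; n_F = 0.5X; n_I = 3.45 (inert).
Total moles n_T = 4.45 − 0.5X.
y_i = n_i/n_T, p_i = y_i·P. K_p = p_F / (p_G^2).
Equating to 0.119 kPa^-1 and solving on 0 < X < 1: X = 0.804.

X = 0.804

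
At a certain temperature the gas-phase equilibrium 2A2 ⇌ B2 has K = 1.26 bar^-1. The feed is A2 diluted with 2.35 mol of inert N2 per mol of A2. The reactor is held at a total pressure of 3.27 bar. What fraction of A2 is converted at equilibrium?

X = 0.548

Let X = conversion of A2 (basis 1 mol A2); extent of reaction ξ = 0.5X.
Moles: n_A2 = 1 − X; n_B2 = 0.5X; n_I = 2.35 (inert).
Total moles n_T = 3.35 − 0.5X.
Mole fractions y_i = n_i/n_T; K = p_B2 / (p_A2^2) with p_i = y_i·P.
Setting this equal to 1.26 bar^-1 and taking the physical root (0 < X < 1) gives X = 0.548.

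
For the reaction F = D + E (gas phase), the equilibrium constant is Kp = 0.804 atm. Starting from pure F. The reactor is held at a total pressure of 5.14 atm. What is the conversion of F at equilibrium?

X = 0.368

Let X = conversion of F (basis 1 mol F); extent of reaction ξ = X.
Mole table: n_F = 1 − X; n_D = X; n_E = X.
n_T = Σnᵢ = 1 + X.
Mole fractions y_i = n_i/n_T; Kp = p_D p_E / (p_F) with p_i = y_i·P.
Substituting and setting equal to 0.804 atm gives a polynomial in X; the root in (0,1) is X = 0.368.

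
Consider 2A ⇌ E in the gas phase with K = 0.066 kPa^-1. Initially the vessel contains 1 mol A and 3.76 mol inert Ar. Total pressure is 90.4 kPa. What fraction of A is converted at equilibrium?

Take 1 mol A as basis and let X be its fractional conversion, so ξ = 0.5X.
Species balance: n_A = 1 − X; n_E = 0.5X; n_I = 3.76 (inert).
n_T = Σnᵢ = 4.76 − 0.5X.
Mole fractions y_i = n_i/n_T; K = p_E / (p_A^2) with p_i = y_i·P.
Equating to 0.066 kPa^-1 and solving on 0 < X < 1: X = 0.547.

X = 0.547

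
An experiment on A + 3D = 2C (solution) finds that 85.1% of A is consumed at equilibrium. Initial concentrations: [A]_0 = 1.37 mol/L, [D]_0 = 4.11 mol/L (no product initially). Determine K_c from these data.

Let X = conversion of A.
Concentrations: [A] = 1.37 − 1.37X; [D] = 4.11 − 4.11X; [C] = 2.74X.
At X = 0.851: [A] = 0.204, [D] = 0.612, [C] = 2.33.
K_c = [C]^2 / ([A] [D]^3) = 116 (mol/L)^-2.

K_c = 116 (mol/L)^-2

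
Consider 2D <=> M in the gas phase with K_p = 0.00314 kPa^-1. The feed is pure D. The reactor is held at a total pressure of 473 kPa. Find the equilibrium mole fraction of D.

y_D = 0.550

Let X = conversion of D (basis 1 mol D); extent of reaction ξ = 0.5X.
Moles: n_D = 1 − X; n_M = 0.5X.
Total moles n_T = 1 − 0.5X.
With p_i = (n_i/n_T)P, K_p = p_M / (p_D^2).
Substituting and setting equal to 0.00314 kPa^-1 gives a polynomial in X; the root in (0,1) is X = 0.620.
Then n_D = 0.38, n_T = 0.69, so y_D = 0.550.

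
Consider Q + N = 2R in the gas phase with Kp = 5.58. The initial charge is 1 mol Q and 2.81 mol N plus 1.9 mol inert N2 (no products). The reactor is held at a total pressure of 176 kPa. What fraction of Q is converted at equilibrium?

X = 0.783

Take 1 mol Q as basis and let X be its fractional conversion, so ξ = X.
At extent ξ: n_Q = 1 − X; n_N = 2.81 − X; n_R = 2X; n_I = 1.9 (inert).
Since Δν = 0, n_T = 5.71 throughout.
y_i = n_i/n_T, p_i = y_i·P. Kp = p_R^2 / (p_Q p_N).
Substituting and setting equal to 5.58 gives a polynomial in X; the root in (0,1) is X = 0.783.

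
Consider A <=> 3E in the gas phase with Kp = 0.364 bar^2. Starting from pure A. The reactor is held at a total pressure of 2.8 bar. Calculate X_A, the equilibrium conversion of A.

X = 0.134

Take 1 mol A as basis and let X be its fractional conversion, so ξ = X.
Mole table: n_A = 1 − X; n_E = 3X.
n_T = Σnᵢ = 1 + 2X.
With p_i = (n_i/n_T)P, Kp = p_E^3 / (p_A).
Equating to 0.364 bar^2 and solving on 0 < X < 1: X = 0.134.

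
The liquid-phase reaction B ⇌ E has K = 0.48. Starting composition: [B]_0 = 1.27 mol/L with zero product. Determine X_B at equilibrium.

X = 0.324

Let X = conversion of B; extent ξ = 1.27·X mol/L.
Concentrations: [B] = 1.27 − 1.27X; [E] = 1.27X.
K = [E] / ([B]).
Equating to 0.48: the physical root is X = 0.324.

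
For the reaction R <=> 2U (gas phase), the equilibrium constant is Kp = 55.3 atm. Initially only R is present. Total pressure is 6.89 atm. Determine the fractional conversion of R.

X = 0.817

Take 1 mol R as basis and let X be its fractional conversion, so ξ = X.
Species balance: n_R = 1 − X; n_U = 2X.
n_T = Σnᵢ = 1 + X.
Mole fractions y_i = n_i/n_T; Kp = p_U^2 / (p_R) with p_i = y_i·P.
Substituting and setting equal to 55.3 atm gives a polynomial in X; the root in (0,1) is X = 0.817.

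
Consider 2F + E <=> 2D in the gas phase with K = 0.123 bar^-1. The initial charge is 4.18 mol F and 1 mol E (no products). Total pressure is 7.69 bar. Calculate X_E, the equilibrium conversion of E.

Take 1 mol E as basis and let X be its fractional conversion, so ξ = X.
At extent ξ: n_F = 4.18 − 2X; n_E = 1 − X; n_D = 2X.
Summing: n_T = 5.18 − X.
y_i = n_i/n_T, p_i = y_i·P. K = p_D^2 / (p_F^2 p_E).
Equating to 0.123 bar^-1 and solving on 0 < X < 1: X = 0.503.

X = 0.503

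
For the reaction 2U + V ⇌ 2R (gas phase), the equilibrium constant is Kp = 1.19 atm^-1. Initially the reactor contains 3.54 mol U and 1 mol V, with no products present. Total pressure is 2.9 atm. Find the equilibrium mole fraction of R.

y_R = 0.328

Take 1 mol V as basis and let X be its fractional conversion, so ξ = X.
At extent ξ: n_U = 3.54 − 2X; n_V = 1 − X; n_R = 2X.
Total moles n_T = 4.54 − X.
Mole fractions y_i = n_i/n_T; Kp = p_R^2 / (p_U^2 p_V) with p_i = y_i·P.
Substituting and setting equal to 1.19 atm^-1 gives a polynomial in X; the root in (0,1) is X = 0.639.
Then n_R = 1.28, n_T = 3.9, so y_R = 0.328.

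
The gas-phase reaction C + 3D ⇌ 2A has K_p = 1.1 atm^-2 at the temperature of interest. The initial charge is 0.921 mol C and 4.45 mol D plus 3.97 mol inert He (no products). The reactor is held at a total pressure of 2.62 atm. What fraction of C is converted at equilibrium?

X = 0.562

Basis: 0.921 mol C initially; let X = conversion of C. Extent ξ = 0.921X.
Moles: n_C = 0.921 − 0.921X; n_D = 4.45 − 2.76X; n_A = 1.84X; n_I = 3.97 (inert).
n_T = Σnᵢ = 9.34 − 1.84X.
Mole fractions y_i = n_i/n_T; K_p = p_A^2 / (p_C p_D^3) with p_i = y_i·P.
This yields a degree-4 equation in X; solving on (0,1), X = 0.562.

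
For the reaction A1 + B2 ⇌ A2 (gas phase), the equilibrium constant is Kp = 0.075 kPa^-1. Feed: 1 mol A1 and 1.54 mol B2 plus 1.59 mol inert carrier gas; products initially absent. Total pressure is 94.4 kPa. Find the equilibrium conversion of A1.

Take 1 mol A1 as basis and let X be its fractional conversion, so ξ = X.
Species balance: n_A1 = 1 − X; n_B2 = 1.54 − X; n_A2 = X; n_I = 1.59 (inert).
Summing: n_T = 4.13 − X.
y_i = n_i/n_T, p_i = y_i·P. Kp = p_A2 / (p_A1 p_B2).
Substituting and setting equal to 0.075 kPa^-1 gives a polynomial in X; the root in (0,1) is X = 0.645.

X = 0.645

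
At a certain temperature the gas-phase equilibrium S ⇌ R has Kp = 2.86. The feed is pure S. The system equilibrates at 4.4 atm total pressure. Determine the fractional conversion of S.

Take 1 mol S as basis and let X be its fractional conversion, so ξ = X.
At extent ξ: n_S = 1 − X; n_R = X.
Since Δν = 0, n_T = 1 throughout.
Mole fractions y_i = n_i/n_T; Kp = p_R / (p_S) with p_i = y_i·P.
Substituting and setting equal to 2.86 gives a polynomial in X; the root in (0,1) is X = 0.741.

X = 0.741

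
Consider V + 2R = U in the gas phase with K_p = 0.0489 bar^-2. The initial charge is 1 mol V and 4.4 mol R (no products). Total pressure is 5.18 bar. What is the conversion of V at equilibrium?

X = 0.443

Basis: 1 mol V initially; let X = conversion of V. Extent ξ = X.
Moles: n_V = 1 − X; n_R = 4.4 − 2X; n_U = X.
Total moles n_T = 5.4 − 2X.
y_i = n_i/n_T, p_i = y_i·P. K_p = p_U / (p_V p_R^2).
Substituting and setting equal to 0.0489 bar^-2 gives a polynomial in X; the root in (0,1) is X = 0.443.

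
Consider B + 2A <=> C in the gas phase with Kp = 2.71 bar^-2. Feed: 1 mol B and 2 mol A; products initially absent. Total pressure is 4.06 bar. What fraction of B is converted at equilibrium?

Basis: 1 mol B initially; let X = conversion of B. Extent ξ = X.
At extent ξ: n_B = 1 − X; n_A = 2 − 2X; n_C = X.
n_T = Σnᵢ = 3 − 2X.
With p_i = (n_i/n_T)P, Kp = p_C / (p_B p_A^2).
This yields a degree-3 equation in X; solving on (0,1), X = 0.793.

X = 0.793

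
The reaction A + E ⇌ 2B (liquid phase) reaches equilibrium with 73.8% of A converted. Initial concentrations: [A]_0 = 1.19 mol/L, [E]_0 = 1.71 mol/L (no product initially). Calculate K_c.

Let X = conversion of A.
Concentrations: [A] = 1.19 − 1.19X; [E] = 1.71 − 1.19X; [B] = 2.38X.
At X = 0.738: [A] = 0.312, [E] = 0.832, [B] = 1.76.
K_c = [B]^2 / ([A] [E]) = 11.9.

K_c = 11.9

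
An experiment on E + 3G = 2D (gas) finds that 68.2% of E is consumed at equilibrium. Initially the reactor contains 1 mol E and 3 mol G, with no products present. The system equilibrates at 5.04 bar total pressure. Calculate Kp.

Take 1 mol E as basis and let X be its fractional conversion, so ξ = X.
Mole table: n_E = 1 − X; n_G = 3 − 3X; n_D = 2X.
n_T = Σnᵢ = 4 − 2X.
At X = 0.682: n_E = 0.318, n_G = 0.954, n_D = 1.36, n_T = 2.64.
p_i = (n_i/n_T)·P. Kp = p_D^2 / (p_E p_G^3) = 1.84 bar^-2.

Kp = 1.84 bar^-2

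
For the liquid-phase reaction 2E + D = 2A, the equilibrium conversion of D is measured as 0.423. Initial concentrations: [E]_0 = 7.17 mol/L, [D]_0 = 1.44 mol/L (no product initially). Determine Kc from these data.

Let X = conversion of D.
Concentrations: [E] = 7.17 − 2.88X; [D] = 1.44 − 1.44X; [A] = 2.88X.
At X = 0.423: [E] = 5.95, [D] = 0.831, [A] = 1.22.
Kc = [A]^2 / ([E]^2 [D]) = 0.0504 L/mol.

Kc = 0.0504 L/mol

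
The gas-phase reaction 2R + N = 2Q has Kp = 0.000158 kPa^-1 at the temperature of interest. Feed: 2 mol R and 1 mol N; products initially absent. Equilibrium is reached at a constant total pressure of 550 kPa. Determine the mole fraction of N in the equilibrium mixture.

y_N = 0.301

Let X = conversion of R (basis 2 mol R); extent of reaction ξ = X.
Species balance: n_R = 2 − 2X; n_N = 1 − X; n_Q = 2X.
Total moles n_T = 3 − X.
Mole fractions y_i = n_i/n_T; Kp = p_Q^2 / (p_R^2 p_N) with p_i = y_i·P.
Equating to 0.000158 kPa^-1 and solving on 0 < X < 1: X = 0.139.
Then n_N = 0.861, n_T = 2.86, so y_N = 0.301.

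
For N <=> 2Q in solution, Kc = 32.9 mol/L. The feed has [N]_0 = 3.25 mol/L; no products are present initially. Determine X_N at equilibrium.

Let X = conversion of N; extent ξ = 3.25·X mol/L.
Concentrations: [N] = 3.25 − 3.25X; [Q] = 6.5X.
Kc = [Q]^2 / ([N]).
Setting equal to 32.9 and solving for X on (0,1) gives X = 0.767.

X = 0.767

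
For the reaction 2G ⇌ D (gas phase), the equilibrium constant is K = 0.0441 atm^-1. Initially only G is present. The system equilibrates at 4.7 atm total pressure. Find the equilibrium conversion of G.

X = 0.261

Basis: 1 mol G initially; let X = conversion of G. Extent ξ = 0.5X.
Species balance: n_G = 1 − X; n_D = 0.5X.
Total moles n_T = 1 − 0.5X.
y_i = n_i/n_T, p_i = y_i·P. K = p_D / (p_G^2).
This yields a degree-2 equation in X; solving on (0,1), X = 0.261.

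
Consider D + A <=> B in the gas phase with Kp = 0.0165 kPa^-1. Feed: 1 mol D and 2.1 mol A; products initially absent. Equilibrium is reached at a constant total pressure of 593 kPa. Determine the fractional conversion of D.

X = 0.845

Take 1 mol D as basis and let X be its fractional conversion, so ξ = X.
At extent ξ: n_D = 1 − X; n_A = 2.1 − X; n_B = X.
n_T = Σnᵢ = 3.1 − X.
With p_i = (n_i/n_T)P, Kp = p_B / (p_D p_A).
Substituting and setting equal to 0.0165 kPa^-1 gives a polynomial in X; the root in (0,1) is X = 0.845.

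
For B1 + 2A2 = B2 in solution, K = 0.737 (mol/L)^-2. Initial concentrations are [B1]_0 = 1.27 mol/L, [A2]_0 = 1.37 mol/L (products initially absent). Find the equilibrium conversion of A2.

X = 0.490

Let X = conversion of A2; extent ξ = 1.37X/2 mol/L.
Concentrations: [B1] = 1.27 − 0.685X; [A2] = 1.37 − 1.37X; [B2] = 0.685X.
K = [B2] / ([B1] [A2]^2).
This equals 0.737 at X = 0.490 (the root in 0 < X < 1).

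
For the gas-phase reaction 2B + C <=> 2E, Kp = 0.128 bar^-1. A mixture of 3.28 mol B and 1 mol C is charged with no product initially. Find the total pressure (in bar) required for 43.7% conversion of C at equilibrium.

Let X = conversion of C (basis 1 mol C); extent of reaction ξ = X.
At extent ξ: n_B = 3.28 − 2X; n_C = 1 − X; n_E = 2X.
Total moles n_T = 4.28 − X.
Kp = p_E^2 / (p_B^2 p_C) with p_i = (n_i/n_T)·P.
At X = 0.437: the mole-fraction product g(X) = Π y_i^ν_i = 0.9007. Since Kp = g(X)·P^{-1}, P = (g/Kp)^(1/1) = (0.9007/0.128)^(1/1) = 7.04 bar.

P = 7.04 bar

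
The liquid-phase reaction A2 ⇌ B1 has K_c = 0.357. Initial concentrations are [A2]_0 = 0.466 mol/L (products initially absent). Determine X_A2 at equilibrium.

X = 0.263

Let X = conversion of A2; extent ξ = 0.466·X mol/L.
Concentrations: [A2] = 0.466 − 0.466X; [B1] = 0.466X.
K_c = [B1] / ([A2]).
This equals 0.357 at X = 0.263 (the root in 0 < X < 1).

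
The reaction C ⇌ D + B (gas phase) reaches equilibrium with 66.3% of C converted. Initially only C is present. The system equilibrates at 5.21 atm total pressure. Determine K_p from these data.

Take 1 mol C as basis and let X be its fractional conversion, so ξ = X.
Moles: n_C = 1 − X; n_D = X; n_B = X.
Summing: n_T = 1 + X.
At X = 0.663: n_C = 0.337, n_D = 0.663, n_B = 0.663, n_T = 1.66.
p_i = (n_i/n_T)·P. K_p = p_D p_B / (p_C) = 4.09 atm.

K_p = 4.09 atm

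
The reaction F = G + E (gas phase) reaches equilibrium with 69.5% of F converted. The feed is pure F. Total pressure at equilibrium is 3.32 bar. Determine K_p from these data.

K_p = 3.1 bar

Basis: 1 mol F initially; let X = conversion of F. Extent ξ = X.
At extent ξ: n_F = 1 − X; n_G = X; n_E = X.
n_T = Σnᵢ = 1 + X.
At X = 0.695: n_F = 0.305, n_G = 0.695, n_E = 0.695, n_T = 1.69.
p_i = (n_i/n_T)·P. K_p = p_G p_E / (p_F) = 3.1 bar.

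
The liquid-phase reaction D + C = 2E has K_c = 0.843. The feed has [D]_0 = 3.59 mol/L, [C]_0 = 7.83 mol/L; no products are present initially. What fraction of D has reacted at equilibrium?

Let X = conversion of D; extent ξ = 3.59·X mol/L.
Concentrations: [D] = 3.59 − 3.59X; [C] = 7.83 − 3.59X; [E] = 7.18X.
K_c = [E]^2 / ([D] [C]).
Setting equal to 0.843 and solving for X on (0,1) gives X = 0.449.

X = 0.449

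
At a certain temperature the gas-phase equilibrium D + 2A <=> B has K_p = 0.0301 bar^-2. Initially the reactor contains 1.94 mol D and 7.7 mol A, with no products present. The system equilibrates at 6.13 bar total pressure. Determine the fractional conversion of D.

Take 1.94 mol D as basis and let X be its fractional conversion, so ξ = 1.94X.
Species balance: n_D = 1.94 − 1.94X; n_A = 7.7 − 3.88X; n_B = 1.94X.
Summing: n_T = 9.64 − 3.88X.
y_i = n_i/n_T, p_i = y_i·P. K_p = p_B / (p_D p_A^2).
Equating to 0.0301 bar^-2 and solving on 0 < X < 1: X = 0.396.

X = 0.396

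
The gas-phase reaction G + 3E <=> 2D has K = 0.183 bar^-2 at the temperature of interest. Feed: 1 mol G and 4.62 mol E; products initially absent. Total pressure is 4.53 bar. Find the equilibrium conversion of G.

X = 0.622

Basis: 1 mol G initially; let X = conversion of G. Extent ξ = X.
Species balance: n_G = 1 − X; n_E = 4.62 − 3X; n_D = 2X.
n_T = Σnᵢ = 5.62 − 2X.
y_i = n_i/n_T, p_i = y_i·P. K = p_D^2 / (p_G p_E^3).
Substituting and setting equal to 0.183 bar^-2 gives a polynomial in X; the root in (0,1) is X = 0.622.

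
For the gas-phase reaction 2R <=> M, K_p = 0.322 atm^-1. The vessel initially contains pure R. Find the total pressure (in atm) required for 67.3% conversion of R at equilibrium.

Take 1 mol R as basis and let X be its fractional conversion, so ξ = 0.5X.
Mole table: n_R = 1 − X; n_M = 0.5X.
Total moles n_T = 1 − 0.5X.
K_p = p_M / (p_R^2) with p_i = (n_i/n_T)·P.
At X = 0.673: the mole-fraction product g(X) = Π y_i^ν_i = 2.088. Since K_p = g(X)·P^{-1}, P = (g/K_p)^(1/1) = (2.088/0.322)^(1/1) = 6.48 atm.

P = 6.48 atm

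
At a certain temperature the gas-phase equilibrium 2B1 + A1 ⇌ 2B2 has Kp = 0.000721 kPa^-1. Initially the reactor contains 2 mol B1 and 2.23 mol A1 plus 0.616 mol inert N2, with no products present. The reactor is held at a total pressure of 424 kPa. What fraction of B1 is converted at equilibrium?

X = 0.266

Let X = conversion of B1 (basis 2 mol B1); extent of reaction ξ = X.
Moles: n_B1 = 2 − 2X; n_A1 = 2.23 − X; n_B2 = 2X; n_I = 0.616 (inert).
Total moles n_T = 4.85 − X.
y_i = n_i/n_T, p_i = y_i·P. Kp = p_B2^2 / (p_B1^2 p_A1).
Substituting and setting equal to 0.000721 kPa^-1 gives a polynomial in X; the root in (0,1) is X = 0.266.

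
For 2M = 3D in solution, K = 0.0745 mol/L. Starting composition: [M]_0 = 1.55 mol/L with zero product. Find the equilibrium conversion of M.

Let X = conversion of M; extent ξ = 1.55X/2 mol/L.
Concentrations: [M] = 1.55 − 1.55X; [D] = 2.33X.
K = [D]^3 / ([M]^2).
Equating to 0.0745 mol/L: the physical root is X = 0.208.

X = 0.208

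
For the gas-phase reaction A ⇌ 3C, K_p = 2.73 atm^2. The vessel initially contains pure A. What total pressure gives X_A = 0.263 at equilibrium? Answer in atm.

P = 3.09 atm

Basis: 1 mol A initially; let X = conversion of A. Extent ξ = X.
At extent ξ: n_A = 1 − X; n_C = 3X.
n_T = Σnᵢ = 1 + 2X.
K_p = p_C^3 / (p_A) with p_i = (n_i/n_T)·P.
At X = 0.263: the mole-fraction product g(X) = Π y_i^ν_i = 0.2862. Since K_p = g(X)·P^{2}, P = (K_p/g)^(1/2) = (2.73/0.2862)^(1/2) = 3.09 atm.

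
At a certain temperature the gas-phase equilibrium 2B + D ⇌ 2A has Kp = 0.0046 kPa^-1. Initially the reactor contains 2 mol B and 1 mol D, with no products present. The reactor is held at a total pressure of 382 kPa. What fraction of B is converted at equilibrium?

Basis: 2 mol B initially; let X = conversion of B. Extent ξ = X.
Moles: n_B = 2 − 2X; n_D = 1 − X; n_A = 2X.
n_T = Σnᵢ = 3 − X.
With p_i = (n_i/n_T)P, Kp = p_A^2 / (p_B^2 p_D).
Substituting and setting equal to 0.0046 kPa^-1 gives a polynomial in X; the root in (0,1) is X = 0.390.

X = 0.390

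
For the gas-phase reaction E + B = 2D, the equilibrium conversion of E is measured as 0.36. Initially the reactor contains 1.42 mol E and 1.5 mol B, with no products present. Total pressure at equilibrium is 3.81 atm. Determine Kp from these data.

Take 1.42 mol E as basis and let X be its fractional conversion, so ξ = 1.42X.
Mole table: n_E = 1.42 − 1.42X; n_B = 1.5 − 1.42X; n_D = 2.84X.
Total moles n_T = 2.92 (Δν = 0, constant).
At X = 0.36: n_E = 0.909, n_B = 0.989, n_D = 1.02, n_T = 2.92.
p_i = (n_i/n_T)·P. Kp = p_D^2 / (p_E p_B) = 1.16.

Kp = 1.16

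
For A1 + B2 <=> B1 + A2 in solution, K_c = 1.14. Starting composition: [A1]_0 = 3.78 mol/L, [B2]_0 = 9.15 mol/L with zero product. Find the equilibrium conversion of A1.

Let X = conversion of A1; extent ξ = 3.78·X mol/L.
Concentrations: [A1] = 3.78 − 3.78X; [B2] = 9.15 − 3.78X; [B1] = 3.78X; [A2] = 3.78X.
K_c = [B1] [A2] / ([A1] [B2]).
Equating to 1.14: the physical root is X = 0.727.

X = 0.727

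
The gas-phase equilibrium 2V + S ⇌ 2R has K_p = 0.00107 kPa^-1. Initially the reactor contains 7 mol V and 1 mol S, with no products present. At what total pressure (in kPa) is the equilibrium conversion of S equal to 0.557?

P = 562 kPa

Let X = conversion of S (basis 1 mol S); extent of reaction ξ = X.
At extent ξ: n_V = 7 − 2X; n_S = 1 − X; n_R = 2X.
Total moles n_T = 8 − X.
K_p = p_R^2 / (p_V^2 p_S) with p_i = (n_i/n_T)·P.
At X = 0.557: the mole-fraction product g(X) = Π y_i^ν_i = 0.6018. Since K_p = g(X)·P^{-1}, P = (g/K_p)^(1/1) = (0.6018/0.00107)^(1/1) = 562 kPa.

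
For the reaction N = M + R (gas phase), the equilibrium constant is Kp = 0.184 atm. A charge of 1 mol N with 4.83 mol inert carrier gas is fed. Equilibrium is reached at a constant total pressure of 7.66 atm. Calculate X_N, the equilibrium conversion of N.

X = 0.317

Take 1 mol N as basis and let X be its fractional conversion, so ξ = X.
Moles: n_N = 1 − X; n_M = X; n_R = X; n_I = 4.83 (inert).
Summing: n_T = 5.83 + X.
With p_i = (n_i/n_T)P, Kp = p_M p_R / (p_N).
Equating to 0.184 atm and solving on 0 < X < 1: X = 0.317.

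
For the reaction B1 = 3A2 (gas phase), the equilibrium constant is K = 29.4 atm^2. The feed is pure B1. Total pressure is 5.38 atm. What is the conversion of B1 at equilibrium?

X = 0.420

Let X = conversion of B1 (basis 1 mol B1); extent of reaction ξ = X.
Species balance: n_B1 = 1 − X; n_A2 = 3X.
n_T = Σnᵢ = 1 + 2X.
y_i = n_i/n_T, p_i = y_i·P. K = p_A2^3 / (p_B1).
Substituting and setting equal to 29.4 atm^2 gives a polynomial in X; the root in (0,1) is X = 0.420.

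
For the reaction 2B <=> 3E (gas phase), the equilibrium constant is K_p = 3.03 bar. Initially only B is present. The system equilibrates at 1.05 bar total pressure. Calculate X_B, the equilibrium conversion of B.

Basis: 1 mol B initially; let X = conversion of B. Extent ξ = 0.5X.
Mole table: n_B = 1 − X; n_E = 1.5X.
Total moles n_T = 1 + 0.5X.
y_i = n_i/n_T, p_i = y_i·P. K_p = p_E^3 / (p_B^2).
Equating to 3.03 bar and solving on 0 < X < 1: X = 0.580.

X = 0.580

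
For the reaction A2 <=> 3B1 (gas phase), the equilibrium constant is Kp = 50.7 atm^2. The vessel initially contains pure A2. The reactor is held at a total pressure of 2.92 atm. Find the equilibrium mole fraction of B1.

Basis: 1 mol A2 initially; let X = conversion of A2. Extent ξ = X.
At extent ξ: n_A2 = 1 − X; n_B1 = 3X.
n_T = Σnᵢ = 1 + 2X.
With p_i = (n_i/n_T)P, Kp = p_B1^3 / (p_A2).
Substituting and setting equal to 50.7 atm^2 gives a polynomial in X; the root in (0,1) is X = 0.717.
Then n_B1 = 2.15, n_T = 2.43, so y_B1 = 0.884.

y_B1 = 0.884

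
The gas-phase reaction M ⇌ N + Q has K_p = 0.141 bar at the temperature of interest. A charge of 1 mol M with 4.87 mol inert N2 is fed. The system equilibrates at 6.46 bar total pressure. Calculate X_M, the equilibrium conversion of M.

Let X = conversion of M (basis 1 mol M); extent of reaction ξ = X.
Species balance: n_M = 1 − X; n_N = X; n_Q = X; n_I = 4.87 (inert).
Summing: n_T = 5.87 + X.
y_i = n_i/n_T, p_i = y_i·P. K_p = p_N p_Q / (p_M).
Substituting and setting equal to 0.141 bar gives a polynomial in X; the root in (0,1) is X = 0.306.

X = 0.306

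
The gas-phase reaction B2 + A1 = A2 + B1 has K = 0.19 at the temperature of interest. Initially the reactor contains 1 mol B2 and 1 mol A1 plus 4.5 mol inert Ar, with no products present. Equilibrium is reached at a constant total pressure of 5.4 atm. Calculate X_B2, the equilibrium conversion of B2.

X = 0.304

Take 1 mol B2 as basis and let X be its fractional conversion, so ξ = X.
Moles: n_B2 = 1 − X; n_A1 = 1 − X; n_A2 = X; n_B1 = X; n_I = 4.5 (inert).
Total moles n_T = 6.5 (Δν = 0, constant).
Mole fractions y_i = n_i/n_T; K = p_A2 p_B1 / (p_B2 p_A1) with p_i = y_i·P.
Equating to 0.19 and solving on 0 < X < 1: X = 0.304.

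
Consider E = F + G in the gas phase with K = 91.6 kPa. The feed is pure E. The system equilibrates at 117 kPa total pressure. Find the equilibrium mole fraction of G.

Basis: 1 mol E initially; let X = conversion of E. Extent ξ = X.
Species balance: n_E = 1 − X; n_F = X; n_G = X.
Total moles n_T = 1 + X.
y_i = n_i/n_T, p_i = y_i·P. K = p_F p_G / (p_E).
Equating to 91.6 kPa and solving on 0 < X < 1: X = 0.663.
Then n_G = 0.663, n_T = 1.66, so y_G = 0.399.

y_G = 0.399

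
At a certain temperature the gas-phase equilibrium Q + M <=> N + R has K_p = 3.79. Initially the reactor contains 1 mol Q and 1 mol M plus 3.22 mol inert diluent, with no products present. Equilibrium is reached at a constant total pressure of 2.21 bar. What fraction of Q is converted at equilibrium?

X = 0.661

Take 1 mol Q as basis and let X be its fractional conversion, so ξ = X.
Mole table: n_Q = 1 − X; n_M = 1 − X; n_N = X; n_R = X; n_I = 3.22 (inert).
n_T stays at 5.22 (no change in mole number).
Mole fractions y_i = n_i/n_T; K_p = p_N p_R / (p_Q p_M) with p_i = y_i·P.
This yields a degree-2 equation in X; solving on (0,1), X = 0.661.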